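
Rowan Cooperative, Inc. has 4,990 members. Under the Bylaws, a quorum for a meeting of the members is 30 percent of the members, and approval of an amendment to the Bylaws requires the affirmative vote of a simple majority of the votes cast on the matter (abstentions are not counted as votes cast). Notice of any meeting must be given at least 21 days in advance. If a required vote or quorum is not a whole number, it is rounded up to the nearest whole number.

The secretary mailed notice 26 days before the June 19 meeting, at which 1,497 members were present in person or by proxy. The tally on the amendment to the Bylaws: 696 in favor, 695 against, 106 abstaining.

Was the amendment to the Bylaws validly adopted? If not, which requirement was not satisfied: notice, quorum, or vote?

Valid — all requirements satisfied.

Notice: 26 days given; 21 required. Satisfied.
Quorum: 30% of 4,990 = 1,497; 1,497 present. Satisfied.
Vote: requires a majority of the votes cast (1,497 − 106 abstaining = 1,391); a majority of 1391 is 696, so 696 needed; 696 in favor. Satisfied.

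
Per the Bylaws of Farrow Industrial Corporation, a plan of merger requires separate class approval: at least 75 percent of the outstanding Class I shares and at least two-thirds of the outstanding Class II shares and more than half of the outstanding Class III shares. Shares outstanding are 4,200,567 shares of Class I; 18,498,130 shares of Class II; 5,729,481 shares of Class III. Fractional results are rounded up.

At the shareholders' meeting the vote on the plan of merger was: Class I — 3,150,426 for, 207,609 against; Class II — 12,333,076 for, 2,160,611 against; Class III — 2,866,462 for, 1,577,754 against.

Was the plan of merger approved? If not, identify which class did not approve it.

Approved — every class gave the required vote.

Class I: 3/4 of 4200567 = 3150425.25, rounded up to 3150426; 3,150,426 required, 3,150,426 in favor — approved.
Class II: 2/3 of 18498130 = 12332086.67, rounded up to 12332087; 12,332,087 required, 12,333,076 in favor — approved.
Class III: a majority of 5729481 is 2864741; 2,864,741 required, 2,866,462 in favor — approved.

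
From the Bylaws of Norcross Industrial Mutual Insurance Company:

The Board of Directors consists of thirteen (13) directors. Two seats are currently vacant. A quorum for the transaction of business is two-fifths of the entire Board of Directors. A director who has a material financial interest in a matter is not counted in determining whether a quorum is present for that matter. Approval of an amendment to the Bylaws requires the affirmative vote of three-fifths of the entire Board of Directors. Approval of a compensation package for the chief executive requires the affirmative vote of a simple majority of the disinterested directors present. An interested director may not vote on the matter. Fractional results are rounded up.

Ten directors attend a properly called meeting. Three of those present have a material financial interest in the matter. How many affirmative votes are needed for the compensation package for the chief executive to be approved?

The compensation package for the chief executive requires a majority of the disinterested directors present (10 − 3 = 7).
A majority of 7 is 4.

4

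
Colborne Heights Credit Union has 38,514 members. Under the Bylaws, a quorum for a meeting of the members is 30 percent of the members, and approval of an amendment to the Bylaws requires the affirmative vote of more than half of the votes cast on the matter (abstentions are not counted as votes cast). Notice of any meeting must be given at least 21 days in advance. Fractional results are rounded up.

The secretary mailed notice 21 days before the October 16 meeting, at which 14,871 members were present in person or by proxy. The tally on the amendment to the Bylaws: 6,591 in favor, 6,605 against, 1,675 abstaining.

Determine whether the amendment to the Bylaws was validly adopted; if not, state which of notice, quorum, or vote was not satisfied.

Invalid — vote requirement not satisfied.

Notice: 21 days given; 21 required. Satisfied.
Quorum: 30% of 38,514 = 11,554.20, rounded up to 11,555; 14,871 present. Satisfied.
Vote: requires a majority of the votes cast (14,871 − 1,675 abstaining = 13,196); a majority of 13196 is 6599, so 6,599 needed; 6,591 in favor. Not satisfied.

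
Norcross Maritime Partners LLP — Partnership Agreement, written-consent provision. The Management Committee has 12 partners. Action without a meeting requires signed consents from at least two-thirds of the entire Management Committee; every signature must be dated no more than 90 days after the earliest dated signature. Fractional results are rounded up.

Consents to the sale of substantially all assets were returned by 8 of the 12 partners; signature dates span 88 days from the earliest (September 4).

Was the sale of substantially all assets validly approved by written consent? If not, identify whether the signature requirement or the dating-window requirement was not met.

Signatures required: at least two-thirds of 12 — 2/3 of 12 = 8, so 8 needed; 8 signed. Sufficient.
Dating window: the latest signature is 88 days after the earliest; the limit is 90 days. Within the window.

Effective — both the signature and dating-window requirements are satisfied.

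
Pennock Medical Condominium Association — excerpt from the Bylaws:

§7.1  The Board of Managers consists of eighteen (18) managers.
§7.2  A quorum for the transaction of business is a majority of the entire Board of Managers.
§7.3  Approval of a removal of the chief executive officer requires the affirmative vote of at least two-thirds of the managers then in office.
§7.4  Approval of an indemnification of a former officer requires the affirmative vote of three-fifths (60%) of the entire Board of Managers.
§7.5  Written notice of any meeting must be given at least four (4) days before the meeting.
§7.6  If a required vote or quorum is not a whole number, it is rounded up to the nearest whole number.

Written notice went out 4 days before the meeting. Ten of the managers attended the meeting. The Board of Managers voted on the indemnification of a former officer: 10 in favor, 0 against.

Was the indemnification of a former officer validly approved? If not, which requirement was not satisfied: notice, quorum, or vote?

Invalid — vote requirement not satisfied.

Notice: 4 days given; 4 required (4 ≥ 4). Satisfied.
Quorum: 10 present; quorum is 10. Satisfied.
Vote: the indemnification of a former officer requires three-fifths of the entire Board of Managers (18). 3/5 of 18 = 10.80, rounded up to 11, so 11 affirmative votes are needed; 10 voted in favor. Not satisfied.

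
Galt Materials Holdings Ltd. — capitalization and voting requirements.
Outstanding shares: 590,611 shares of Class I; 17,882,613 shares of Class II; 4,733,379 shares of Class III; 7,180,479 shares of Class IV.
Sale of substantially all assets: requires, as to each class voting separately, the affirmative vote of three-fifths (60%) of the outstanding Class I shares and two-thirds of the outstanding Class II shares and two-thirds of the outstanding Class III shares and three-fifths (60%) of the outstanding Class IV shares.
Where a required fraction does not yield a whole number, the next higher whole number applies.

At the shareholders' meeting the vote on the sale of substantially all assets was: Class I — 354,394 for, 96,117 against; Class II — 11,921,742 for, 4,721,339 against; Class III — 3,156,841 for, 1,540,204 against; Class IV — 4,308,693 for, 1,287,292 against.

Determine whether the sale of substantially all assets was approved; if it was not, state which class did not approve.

Class I: 3/5 of 590611 = 354366.60, rounded up to 354367; 354,367 required, 354,394 in favor — approved.
Class II: 2/3 of 17882613 = 11921742; 11,921,742 required, 11,921,742 in favor — approved.
Class III: 2/3 of 4733379 = 3155586; 3,155,586 required, 3,156,841 in favor — approved.
Class IV: 3/5 of 7180479 = 4308287.40, rounded up to 4308288; 4,308,288 required, 4,308,693 in favor — approved.

Approved — every class gave the required vote.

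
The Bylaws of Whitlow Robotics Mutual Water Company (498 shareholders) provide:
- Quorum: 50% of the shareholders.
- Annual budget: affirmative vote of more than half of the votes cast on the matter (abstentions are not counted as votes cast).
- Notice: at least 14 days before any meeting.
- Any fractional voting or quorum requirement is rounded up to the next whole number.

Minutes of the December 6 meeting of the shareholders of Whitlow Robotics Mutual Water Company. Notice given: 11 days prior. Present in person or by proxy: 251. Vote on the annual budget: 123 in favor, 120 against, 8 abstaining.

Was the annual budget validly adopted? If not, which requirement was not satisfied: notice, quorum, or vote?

Notice: 11 days given; 14 required. Not satisfied.
Quorum: 50% of 498 = 249; 251 present. Satisfied.
Vote: requires a majority of the votes cast (251 − 8 abstaining = 243); a majority of 243 is 122, so 122 needed; 123 in favor. Satisfied.

Invalid — notice requirement not satisfied.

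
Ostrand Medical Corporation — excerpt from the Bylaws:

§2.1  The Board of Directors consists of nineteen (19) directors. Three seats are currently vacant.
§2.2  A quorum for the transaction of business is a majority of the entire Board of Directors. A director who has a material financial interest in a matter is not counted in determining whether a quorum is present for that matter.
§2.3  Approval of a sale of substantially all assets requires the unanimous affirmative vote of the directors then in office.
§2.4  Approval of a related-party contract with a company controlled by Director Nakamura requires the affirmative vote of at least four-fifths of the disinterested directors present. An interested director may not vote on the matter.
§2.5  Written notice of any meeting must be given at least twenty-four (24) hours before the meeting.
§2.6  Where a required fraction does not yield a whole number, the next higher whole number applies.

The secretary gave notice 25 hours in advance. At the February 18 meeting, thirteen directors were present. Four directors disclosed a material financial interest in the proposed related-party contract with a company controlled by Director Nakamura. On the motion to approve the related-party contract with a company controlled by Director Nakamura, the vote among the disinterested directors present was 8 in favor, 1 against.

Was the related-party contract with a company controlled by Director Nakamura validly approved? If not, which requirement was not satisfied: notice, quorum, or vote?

Notice: 25 hours given; 24 required (25 ≥ 24). Satisfied.
Quorum: 13 present, but the 4 interested directors do not count, leaving 9. Quorum is 10. Not satisfied.
Vote: the related-party contract with a company controlled by Director Nakamura requires four-fifths of the disinterested directors present (13 − 4 = 9). 4/5 of 9 = 7.20, rounded up to 8, so 8 affirmative votes are needed; 8 voted in favor. Satisfied. (Moot — without a quorum no business can be validly transacted.)

Invalid — quorum requirement not satisfied.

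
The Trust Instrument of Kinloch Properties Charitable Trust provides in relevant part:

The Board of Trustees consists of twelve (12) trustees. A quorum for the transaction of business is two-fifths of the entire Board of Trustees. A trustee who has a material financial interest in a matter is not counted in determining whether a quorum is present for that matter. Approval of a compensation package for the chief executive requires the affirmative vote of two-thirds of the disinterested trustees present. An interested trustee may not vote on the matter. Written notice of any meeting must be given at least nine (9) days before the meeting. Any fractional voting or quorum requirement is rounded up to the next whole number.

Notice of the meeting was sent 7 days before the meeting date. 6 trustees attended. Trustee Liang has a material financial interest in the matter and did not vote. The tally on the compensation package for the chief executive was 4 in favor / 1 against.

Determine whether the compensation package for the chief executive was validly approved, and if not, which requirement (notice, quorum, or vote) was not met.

Invalid — notice requirement not satisfied.

Notice: 7 days given; 9 required (7 < 9). Not satisfied.
Quorum: 6 present, but the 1 interested trustee does not count, leaving 5. Quorum is 5. Satisfied.
Vote: the compensation package for the chief executive requires two-thirds of the disinterested trustees present (6 − 1 = 5). 2/3 of 5 = 3.33, rounded up to 4, so 4 affirmative votes are needed; 4 voted in favor. Satisfied.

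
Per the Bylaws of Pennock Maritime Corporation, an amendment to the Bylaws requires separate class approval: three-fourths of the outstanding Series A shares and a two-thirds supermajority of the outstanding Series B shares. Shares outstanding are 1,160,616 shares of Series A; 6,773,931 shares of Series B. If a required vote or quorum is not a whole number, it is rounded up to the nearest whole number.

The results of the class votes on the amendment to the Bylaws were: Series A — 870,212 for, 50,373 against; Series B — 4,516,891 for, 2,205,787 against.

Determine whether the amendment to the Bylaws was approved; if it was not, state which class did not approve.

Not approved — the Series A shares did not give the required vote.

Series A: 3/4 of 1160616 = 870462; 870,462 required, 870,212 in favor — not approved.
Series B: 2/3 of 6773931 = 4515954; 4,515,954 required, 4,516,891 in favor — approved.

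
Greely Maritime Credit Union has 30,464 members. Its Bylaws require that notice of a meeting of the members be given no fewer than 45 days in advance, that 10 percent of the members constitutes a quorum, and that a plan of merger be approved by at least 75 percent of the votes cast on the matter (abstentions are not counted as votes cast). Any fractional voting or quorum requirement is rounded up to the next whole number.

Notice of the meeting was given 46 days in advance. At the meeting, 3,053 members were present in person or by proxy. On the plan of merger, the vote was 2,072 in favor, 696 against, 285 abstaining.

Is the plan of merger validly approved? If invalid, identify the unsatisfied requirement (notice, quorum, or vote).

Invalid — vote requirement not satisfied.

Notice: 46 days given; 45 required. Satisfied.
Quorum: 10% of 30,464 = 3,046.40, rounded up to 3,047; 3,053 present. Satisfied.
Vote: requires three-fourths of the votes cast (3,053 − 285 abstaining = 2,768); 3/4 of 2768 = 2076, so 2,076 needed; 2,072 in favor. Not satisfied.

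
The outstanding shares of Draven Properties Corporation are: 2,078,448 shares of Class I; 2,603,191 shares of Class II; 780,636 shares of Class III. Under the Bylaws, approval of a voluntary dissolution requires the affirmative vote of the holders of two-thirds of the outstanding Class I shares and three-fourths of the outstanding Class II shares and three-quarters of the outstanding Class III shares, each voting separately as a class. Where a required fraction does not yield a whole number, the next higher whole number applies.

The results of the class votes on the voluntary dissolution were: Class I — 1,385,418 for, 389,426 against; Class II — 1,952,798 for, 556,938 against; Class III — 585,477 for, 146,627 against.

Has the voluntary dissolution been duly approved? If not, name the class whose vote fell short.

Not approved — the Class I shares did not give the required vote.

Class I: 2/3 of 2078448 = 1385632; 1,385,632 required, 1,385,418 in favor — not approved.
Class II: 3/4 of 2603191 = 1952393.25, rounded up to 1952394; 1,952,394 required, 1,952,798 in favor — approved.
Class III: 3/4 of 780636 = 585477; 585,477 required, 585,477 in favor — approved.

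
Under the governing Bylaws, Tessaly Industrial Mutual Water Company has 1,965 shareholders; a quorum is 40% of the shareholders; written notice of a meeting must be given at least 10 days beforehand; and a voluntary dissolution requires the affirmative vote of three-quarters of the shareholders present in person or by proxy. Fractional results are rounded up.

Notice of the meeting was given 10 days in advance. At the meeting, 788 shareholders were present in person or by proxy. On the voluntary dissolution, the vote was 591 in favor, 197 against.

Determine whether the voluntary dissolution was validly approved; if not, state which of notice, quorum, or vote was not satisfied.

Valid — all requirements satisfied.

Notice: 10 days given; 10 required. Satisfied.
Quorum: 40% of 1,965 = 786; 788 present. Satisfied.
Vote: requires three-fourths of those present (788); 3/4 of 788 = 591, so 591 needed; 591 in favor. Satisfied.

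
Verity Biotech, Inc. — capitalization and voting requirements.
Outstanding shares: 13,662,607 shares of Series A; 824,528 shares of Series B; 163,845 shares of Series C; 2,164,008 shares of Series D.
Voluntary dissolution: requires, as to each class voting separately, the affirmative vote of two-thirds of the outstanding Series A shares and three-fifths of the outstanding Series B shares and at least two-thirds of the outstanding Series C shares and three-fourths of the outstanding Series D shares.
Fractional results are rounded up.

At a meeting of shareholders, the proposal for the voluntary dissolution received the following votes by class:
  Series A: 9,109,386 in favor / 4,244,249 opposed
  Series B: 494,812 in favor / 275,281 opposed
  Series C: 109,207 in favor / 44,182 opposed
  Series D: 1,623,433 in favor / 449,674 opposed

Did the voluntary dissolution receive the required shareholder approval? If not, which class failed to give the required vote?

Series A: 2/3 of 13662607 = 9108404.67, rounded up to 9108405; 9,108,405 required, 9,109,386 in favor — approved.
Series B: 3/5 of 824528 = 494716.80, rounded up to 494717; 494,717 required, 494,812 in favor — approved.
Series C: 2/3 of 163845 = 109230; 109,230 required, 109,207 in favor — not approved.
Series D: 3/4 of 2164008 = 1623006; 1,623,006 required, 1,623,433 in favor — approved.

Not approved — the Series C shares did not give the required vote.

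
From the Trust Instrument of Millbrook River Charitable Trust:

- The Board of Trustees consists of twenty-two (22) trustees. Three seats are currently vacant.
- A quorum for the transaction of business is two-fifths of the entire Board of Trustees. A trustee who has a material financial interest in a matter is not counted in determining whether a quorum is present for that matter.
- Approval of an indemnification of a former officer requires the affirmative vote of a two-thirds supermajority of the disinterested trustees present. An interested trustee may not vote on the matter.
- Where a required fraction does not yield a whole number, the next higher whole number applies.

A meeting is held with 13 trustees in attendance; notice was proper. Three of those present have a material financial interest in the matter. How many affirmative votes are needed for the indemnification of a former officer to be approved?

The indemnification of a former officer requires two-thirds of the disinterested trustees present (13 − 3 = 10).
2/3 of 10 = 6.67, rounded up to 7.

7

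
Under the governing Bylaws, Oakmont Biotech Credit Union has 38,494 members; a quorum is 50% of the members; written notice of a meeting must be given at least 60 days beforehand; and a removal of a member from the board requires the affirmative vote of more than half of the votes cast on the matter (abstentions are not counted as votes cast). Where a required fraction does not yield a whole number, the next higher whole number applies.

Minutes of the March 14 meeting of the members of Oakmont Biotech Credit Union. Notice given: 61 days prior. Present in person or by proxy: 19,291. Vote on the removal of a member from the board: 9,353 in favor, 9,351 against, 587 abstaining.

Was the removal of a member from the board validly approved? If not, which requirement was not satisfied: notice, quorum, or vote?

Notice: 61 days given; 60 required. Satisfied.
Quorum: 50% of 38,494 = 19,247; 19,291 present. Satisfied.
Vote: requires a majority of the votes cast (19,291 − 587 abstaining = 18,704); a majority of 18704 is 9353, so 9,353 needed; 9,353 in favor. Satisfied.

Valid — all requirements satisfied.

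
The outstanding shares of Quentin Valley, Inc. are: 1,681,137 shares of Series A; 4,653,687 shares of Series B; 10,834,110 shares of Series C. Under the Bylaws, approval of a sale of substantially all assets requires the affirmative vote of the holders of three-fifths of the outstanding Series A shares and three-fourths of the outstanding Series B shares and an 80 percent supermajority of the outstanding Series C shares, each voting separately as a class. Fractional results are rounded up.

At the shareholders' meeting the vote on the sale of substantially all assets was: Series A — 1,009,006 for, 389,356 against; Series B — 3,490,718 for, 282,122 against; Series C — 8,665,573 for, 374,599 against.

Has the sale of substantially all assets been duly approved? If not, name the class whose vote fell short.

Series A: 3/5 of 1681137 = 1008682.20, rounded up to 1008683; 1,008,683 required, 1,009,006 in favor — approved.
Series B: 3/4 of 4653687 = 3490265.25, rounded up to 3490266; 3,490,266 required, 3,490,718 in favor — approved.
Series C: 4/5 of 10834110 = 8667288; 8,667,288 required, 8,665,573 in favor — not approved.

Not approved — the Series C shares did not give the required vote.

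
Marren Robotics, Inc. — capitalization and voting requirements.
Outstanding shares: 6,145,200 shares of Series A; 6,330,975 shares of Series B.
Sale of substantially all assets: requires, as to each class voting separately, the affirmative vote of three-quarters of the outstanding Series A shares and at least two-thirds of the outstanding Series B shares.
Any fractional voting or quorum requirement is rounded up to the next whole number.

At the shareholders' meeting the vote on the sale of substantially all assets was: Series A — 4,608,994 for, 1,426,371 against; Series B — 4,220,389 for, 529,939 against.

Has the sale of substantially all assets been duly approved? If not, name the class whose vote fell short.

Series A: 3/4 of 6145200 = 4608900; 4,608,900 required, 4,608,994 in favor — approved.
Series B: 2/3 of 6330975 = 4220650; 4,220,650 required, 4,220,389 in favor — not approved.

Not approved — the Series B shares did not give the required vote.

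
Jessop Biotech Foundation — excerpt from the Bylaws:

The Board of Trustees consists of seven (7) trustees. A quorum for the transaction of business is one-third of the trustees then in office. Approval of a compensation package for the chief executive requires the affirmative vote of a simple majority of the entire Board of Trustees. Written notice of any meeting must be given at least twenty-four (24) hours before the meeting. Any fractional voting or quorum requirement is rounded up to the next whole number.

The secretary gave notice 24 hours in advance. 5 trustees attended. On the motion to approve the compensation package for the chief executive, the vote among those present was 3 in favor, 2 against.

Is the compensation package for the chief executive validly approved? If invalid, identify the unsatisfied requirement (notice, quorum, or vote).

Notice: 24 hours given; 24 required (24 ≥ 24). Satisfied.
Quorum: 5 present; quorum is 3. Satisfied.
Vote: the compensation package for the chief executive requires a majority of the entire Board of Trustees (7). A majority of 7 is 4, so 4 affirmative votes are needed; 3 voted in favor. Not satisfied.

Invalid — vote requirement not satisfied.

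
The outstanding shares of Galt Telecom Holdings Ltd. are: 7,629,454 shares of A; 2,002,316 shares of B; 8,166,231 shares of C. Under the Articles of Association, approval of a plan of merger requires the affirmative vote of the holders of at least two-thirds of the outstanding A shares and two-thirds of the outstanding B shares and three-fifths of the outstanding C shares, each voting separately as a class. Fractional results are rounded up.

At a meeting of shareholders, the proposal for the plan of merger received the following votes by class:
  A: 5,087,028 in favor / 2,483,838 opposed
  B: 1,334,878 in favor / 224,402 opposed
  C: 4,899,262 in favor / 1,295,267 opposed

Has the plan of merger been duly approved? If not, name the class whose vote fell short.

Not approved — the C shares did not give the required vote.

A: 2/3 of 7629454 = 5086302.67, rounded up to 5086303; 5,086,303 required, 5,087,028 in favor — approved.
B: 2/3 of 2002316 = 1334877.33, rounded up to 1334878; 1,334,878 required, 1,334,878 in favor — approved.
C: 3/5 of 8166231 = 4899738.60, rounded up to 4899739; 4,899,739 required, 4,899,262 in favor — not approved.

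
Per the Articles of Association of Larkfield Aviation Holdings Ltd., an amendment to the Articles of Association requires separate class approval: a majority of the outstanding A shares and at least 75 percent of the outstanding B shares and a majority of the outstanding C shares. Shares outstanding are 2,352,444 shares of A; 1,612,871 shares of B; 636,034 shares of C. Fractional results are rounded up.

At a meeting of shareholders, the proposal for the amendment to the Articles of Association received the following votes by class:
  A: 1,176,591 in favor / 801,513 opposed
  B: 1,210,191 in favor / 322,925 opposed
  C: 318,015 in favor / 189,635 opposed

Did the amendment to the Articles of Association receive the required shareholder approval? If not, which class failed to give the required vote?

A: a majority of 2352444 is 1176223; 1,176,223 required, 1,176,591 in favor — approved.
B: 3/4 of 1612871 = 1209653.25, rounded up to 1209654; 1,209,654 required, 1,210,191 in favor — approved.
C: a majority of 636034 is 318018; 318,018 required, 318,015 in favor — not approved.

Not approved — the C shares did not give the required vote.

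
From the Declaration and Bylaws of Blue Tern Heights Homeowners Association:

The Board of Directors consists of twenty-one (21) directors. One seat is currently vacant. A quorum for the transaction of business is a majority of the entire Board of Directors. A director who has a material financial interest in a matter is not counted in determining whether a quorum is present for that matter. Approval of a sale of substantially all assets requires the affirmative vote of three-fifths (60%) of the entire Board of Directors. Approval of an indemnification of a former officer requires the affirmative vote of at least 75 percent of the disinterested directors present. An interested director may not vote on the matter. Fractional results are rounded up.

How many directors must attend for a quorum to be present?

A majority of 21 is 11.

11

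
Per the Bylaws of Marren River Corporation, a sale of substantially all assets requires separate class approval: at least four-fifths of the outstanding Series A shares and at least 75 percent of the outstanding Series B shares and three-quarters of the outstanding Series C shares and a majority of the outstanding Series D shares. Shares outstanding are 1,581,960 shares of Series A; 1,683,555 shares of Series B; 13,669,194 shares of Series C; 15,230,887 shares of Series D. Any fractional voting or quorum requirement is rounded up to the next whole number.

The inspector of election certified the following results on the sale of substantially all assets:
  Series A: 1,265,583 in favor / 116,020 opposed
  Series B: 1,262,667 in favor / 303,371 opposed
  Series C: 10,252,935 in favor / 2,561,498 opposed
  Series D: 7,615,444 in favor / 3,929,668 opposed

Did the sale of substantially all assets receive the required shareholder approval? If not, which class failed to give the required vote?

Approved — every class gave the required vote.

Series A: 4/5 of 1581960 = 1265568; 1,265,568 required, 1,265,583 in favor — approved.
Series B: 3/4 of 1683555 = 1262666.25, rounded up to 1262667; 1,262,667 required, 1,262,667 in favor — approved.
Series C: 3/4 of 13669194 = 10251895.50, rounded up to 10251896; 10,251,896 required, 10,252,935 in favor — approved.
Series D: a majority of 15230887 is 7615444; 7,615,444 required, 7,615,444 in favor — approved.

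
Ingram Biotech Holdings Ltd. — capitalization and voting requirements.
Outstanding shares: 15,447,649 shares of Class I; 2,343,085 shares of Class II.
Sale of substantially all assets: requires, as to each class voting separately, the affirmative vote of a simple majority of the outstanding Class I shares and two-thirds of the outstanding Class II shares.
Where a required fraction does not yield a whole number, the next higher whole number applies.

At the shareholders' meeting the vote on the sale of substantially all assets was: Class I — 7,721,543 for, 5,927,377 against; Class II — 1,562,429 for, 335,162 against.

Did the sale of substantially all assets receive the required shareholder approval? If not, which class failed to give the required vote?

Class I: a majority of 15447649 is 7723825; 7,723,825 required, 7,721,543 in favor — not approved.
Class II: 2/3 of 2343085 = 1562056.67, rounded up to 1562057; 1,562,057 required, 1,562,429 in favor — approved.

Not approved — the Class I shares did not give the required vote.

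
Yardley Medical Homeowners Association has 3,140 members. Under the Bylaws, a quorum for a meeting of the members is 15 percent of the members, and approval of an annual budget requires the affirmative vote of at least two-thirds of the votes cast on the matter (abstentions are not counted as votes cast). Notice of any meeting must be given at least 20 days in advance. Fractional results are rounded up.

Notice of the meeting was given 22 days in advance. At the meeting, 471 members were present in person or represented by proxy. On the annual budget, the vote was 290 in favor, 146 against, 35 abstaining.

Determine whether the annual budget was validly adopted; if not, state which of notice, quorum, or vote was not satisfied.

Notice: 22 days given; 20 required. Satisfied.
Quorum: 15% of 3,140 = 471; 471 present. Satisfied.
Vote: requires two-thirds of the votes cast (471 − 35 abstaining = 436); 2/3 of 436 = 290.67, rounded up to 291, so 291 needed; 290 in favor. Not satisfied.

Invalid — vote requirement not satisfied.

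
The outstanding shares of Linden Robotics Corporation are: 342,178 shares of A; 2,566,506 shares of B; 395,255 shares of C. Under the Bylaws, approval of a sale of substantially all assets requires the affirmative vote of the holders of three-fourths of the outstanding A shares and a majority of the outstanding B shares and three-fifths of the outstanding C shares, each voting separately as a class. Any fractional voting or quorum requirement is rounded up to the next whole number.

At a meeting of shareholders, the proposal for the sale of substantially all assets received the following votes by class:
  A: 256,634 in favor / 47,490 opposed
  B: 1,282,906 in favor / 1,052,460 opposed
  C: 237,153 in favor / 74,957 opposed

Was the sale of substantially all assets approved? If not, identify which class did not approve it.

Not approved — the B shares did not give the required vote.

A: 3/4 of 342178 = 256633.50, rounded up to 256634; 256,634 required, 256,634 in favor — approved.
B: a majority of 2566506 is 1283254; 1,283,254 required, 1,282,906 in favor — not approved.
C: 3/5 of 395255 = 237153; 237,153 required, 237,153 in favor — approved.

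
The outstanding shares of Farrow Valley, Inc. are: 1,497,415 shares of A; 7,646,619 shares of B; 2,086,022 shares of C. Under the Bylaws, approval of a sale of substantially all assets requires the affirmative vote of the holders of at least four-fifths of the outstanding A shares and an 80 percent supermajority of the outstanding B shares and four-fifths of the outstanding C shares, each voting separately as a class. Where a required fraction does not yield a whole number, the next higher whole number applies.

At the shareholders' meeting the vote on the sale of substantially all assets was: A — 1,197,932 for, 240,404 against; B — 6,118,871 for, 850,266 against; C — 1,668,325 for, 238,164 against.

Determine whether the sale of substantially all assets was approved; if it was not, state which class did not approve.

Not approved — the C shares did not give the required vote.

A: 4/5 of 1497415 = 1197932; 1,197,932 required, 1,197,932 in favor — approved.
B: 4/5 of 7646619 = 6117295.20, rounded up to 6117296; 6,117,296 required, 6,118,871 in favor — approved.
C: 4/5 of 2086022 = 1668817.60, rounded up to 1668818; 1,668,818 required, 1,668,325 in favor — not approved.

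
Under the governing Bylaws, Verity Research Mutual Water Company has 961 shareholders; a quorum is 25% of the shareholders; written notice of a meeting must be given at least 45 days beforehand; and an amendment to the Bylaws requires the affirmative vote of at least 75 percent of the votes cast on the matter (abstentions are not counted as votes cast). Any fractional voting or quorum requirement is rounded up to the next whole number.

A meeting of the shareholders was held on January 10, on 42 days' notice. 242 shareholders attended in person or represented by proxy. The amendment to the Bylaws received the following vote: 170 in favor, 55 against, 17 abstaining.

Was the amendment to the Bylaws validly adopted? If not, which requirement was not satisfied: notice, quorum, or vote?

Invalid — notice requirement not satisfied.

Notice: 42 days given; 45 required. Not satisfied.
Quorum: 25% of 961 = 240.25, rounded up to 241; 242 present. Satisfied.
Vote: requires three-fourths of the votes cast (242 − 17 abstaining = 225); 3/4 of 225 = 168.75, rounded up to 169, so 169 needed; 170 in favor. Satisfied.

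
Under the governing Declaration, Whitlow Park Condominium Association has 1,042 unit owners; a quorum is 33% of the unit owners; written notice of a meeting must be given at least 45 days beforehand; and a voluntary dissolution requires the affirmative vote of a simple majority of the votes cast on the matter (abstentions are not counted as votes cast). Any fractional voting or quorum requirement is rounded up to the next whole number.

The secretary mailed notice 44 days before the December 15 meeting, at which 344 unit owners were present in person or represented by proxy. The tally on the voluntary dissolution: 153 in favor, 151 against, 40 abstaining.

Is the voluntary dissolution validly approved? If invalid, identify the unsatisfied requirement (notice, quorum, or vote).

Notice: 44 days given; 45 required. Not satisfied.
Quorum: 33% of 1,042 = 343.86, rounded up to 344; 344 present. Satisfied.
Vote: requires a majority of the votes cast (344 − 40 abstaining = 304); a majority of 304 is 153, so 153 needed; 153 in favor. Satisfied.

Invalid — notice requirement not satisfied.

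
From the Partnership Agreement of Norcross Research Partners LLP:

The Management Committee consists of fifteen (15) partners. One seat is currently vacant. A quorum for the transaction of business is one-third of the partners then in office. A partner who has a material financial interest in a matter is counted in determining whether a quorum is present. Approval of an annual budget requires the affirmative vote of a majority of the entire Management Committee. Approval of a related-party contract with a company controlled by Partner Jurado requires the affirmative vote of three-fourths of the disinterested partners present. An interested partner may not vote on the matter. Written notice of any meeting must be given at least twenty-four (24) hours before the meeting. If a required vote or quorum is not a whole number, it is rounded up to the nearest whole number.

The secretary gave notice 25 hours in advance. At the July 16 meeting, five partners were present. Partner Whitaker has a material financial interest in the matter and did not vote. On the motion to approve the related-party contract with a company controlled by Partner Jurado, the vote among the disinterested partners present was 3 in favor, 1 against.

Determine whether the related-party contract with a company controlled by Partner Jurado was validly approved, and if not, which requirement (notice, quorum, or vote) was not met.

Valid — all requirements satisfied.

Notice: 25 hours given; 24 required (25 ≥ 24). Satisfied.
Quorum: 5 present (interested partners count toward quorum); quorum is 5. Satisfied.
Vote: the related-party contract with a company controlled by Partner Jurado requires three-fourths of the disinterested partners present (5 − 1 = 4). 3/4 of 4 = 3, so 3 affirmative votes are needed; 3 voted in favor. Satisfied.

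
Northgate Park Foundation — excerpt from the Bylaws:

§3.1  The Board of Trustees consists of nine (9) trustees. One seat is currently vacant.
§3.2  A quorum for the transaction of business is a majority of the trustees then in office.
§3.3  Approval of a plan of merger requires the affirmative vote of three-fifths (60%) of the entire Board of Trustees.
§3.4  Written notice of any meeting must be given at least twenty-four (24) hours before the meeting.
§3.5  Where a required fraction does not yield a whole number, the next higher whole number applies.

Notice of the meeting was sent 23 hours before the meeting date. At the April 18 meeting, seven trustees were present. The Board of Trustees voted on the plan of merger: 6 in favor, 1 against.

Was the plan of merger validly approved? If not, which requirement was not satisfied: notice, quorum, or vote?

Notice: 23 hours given; 24 required (23 < 24). Not satisfied.
Quorum: 7 present; quorum is 5. Satisfied.
Vote: the plan of merger requires three-fifths of the entire Board of Trustees (9). 3/5 of 9 = 5.40, rounded up to 6, so 6 affirmative votes are needed; 6 voted in favor. Satisfied.

Invalid — notice requirement not satisfied.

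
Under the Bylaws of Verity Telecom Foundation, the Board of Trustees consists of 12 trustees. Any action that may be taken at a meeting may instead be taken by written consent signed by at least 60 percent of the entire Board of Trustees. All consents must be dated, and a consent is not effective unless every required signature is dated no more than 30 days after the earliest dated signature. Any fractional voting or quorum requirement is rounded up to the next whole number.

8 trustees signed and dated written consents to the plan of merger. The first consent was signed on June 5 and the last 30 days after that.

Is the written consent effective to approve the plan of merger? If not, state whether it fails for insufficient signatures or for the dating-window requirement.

Effective — both the signature and dating-window requirements are satisfied.

Signatures required: at least 60 percent of 12 — 3/5 of 12 = 7.20, rounded up to 8, so 8 needed; 8 signed. Sufficient.
Dating window: the latest signature is 30 days after the earliest; the limit is 30 days. Within the window.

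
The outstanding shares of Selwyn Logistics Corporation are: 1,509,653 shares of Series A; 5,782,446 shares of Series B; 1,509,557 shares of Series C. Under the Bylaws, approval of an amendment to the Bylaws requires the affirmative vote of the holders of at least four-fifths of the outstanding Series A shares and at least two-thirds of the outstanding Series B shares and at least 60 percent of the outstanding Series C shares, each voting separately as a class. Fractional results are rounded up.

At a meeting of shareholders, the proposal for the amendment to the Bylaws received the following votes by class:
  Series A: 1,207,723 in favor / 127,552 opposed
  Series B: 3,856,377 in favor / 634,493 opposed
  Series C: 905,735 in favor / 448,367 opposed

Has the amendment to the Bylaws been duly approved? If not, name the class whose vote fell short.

Approved — every class gave the required vote.

Series A: 4/5 of 1509653 = 1207722.40, rounded up to 1207723; 1,207,723 required, 1,207,723 in favor — approved.
Series B: 2/3 of 5782446 = 3854964; 3,854,964 required, 3,856,377 in favor — approved.
Series C: 3/5 of 1509557 = 905734.20, rounded up to 905735; 905,735 required, 905,735 in favor — approved.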